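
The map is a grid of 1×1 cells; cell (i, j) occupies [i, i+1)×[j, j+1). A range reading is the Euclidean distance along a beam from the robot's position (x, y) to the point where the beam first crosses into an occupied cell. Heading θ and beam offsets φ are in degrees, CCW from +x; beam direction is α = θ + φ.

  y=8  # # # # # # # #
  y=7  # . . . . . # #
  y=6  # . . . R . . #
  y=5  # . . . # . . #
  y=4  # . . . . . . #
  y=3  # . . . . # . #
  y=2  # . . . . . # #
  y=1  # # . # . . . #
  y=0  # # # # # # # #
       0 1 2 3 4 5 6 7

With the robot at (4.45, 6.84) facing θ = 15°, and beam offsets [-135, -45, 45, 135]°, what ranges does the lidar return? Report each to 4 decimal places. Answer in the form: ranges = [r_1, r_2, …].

beam 1: φ=-135°, α=240°
  direction (-0.5000, -0.8660); cell (4,6); t to first gridline: x 0.9000, y 0.9699 (then +2.0000 / +1.1547)
    (3,6) via x @ 0.9000
    (3,5) via y @ 0.9699
    (3,4) via y @ 2.1246
    (2,4) via x @ 2.9000
    (2,3) via y @ 3.2793
    (2,2) via y @ 4.4341
    (1,2) via x @ 4.9000
    (1,1) via y @ 5.5888  # hit
  → r_1 = 5.5888
beam 2: φ=-45°, α=330°
  direction (0.8660, -0.5000); cell (4,6); t to first gridline: x 0.6351, y 1.6800 (then +1.1547 / +2.0000)
    (5,6) via x @ 0.6351
    (5,5) via y @ 1.6800
    (6,5) via x @ 1.7898
    (7,5) via x @ 2.9445  # hit
  → r_2 = 2.9445
beam 3: φ=45°, α=60°
  direction (0.5000, 0.8660); cell (4,6); t to first gridline: x 1.1000, y 0.1848 (then +2.0000 / +1.1547)
    (4,7) via y @ 0.1848
    (5,7) via x @ 1.1000
    (5,8) via y @ 1.3395  # hit
  → r_3 = 1.3395
beam 4: φ=135°, α=150°
  direction (-0.8660, 0.5000); cell (4,6); t to first gridline: x 0.5196, y 0.3200 (then +1.1547 / +2.0000)
    (4,7) via y @ 0.3200
    (3,7) via x @ 0.5196
    (2,7) via x @ 1.6743
    (2,8) via y @ 2.3200  # hit
  → r_4 = 2.3200

ranges = [5.5888, 2.9445, 1.3395, 2.3200]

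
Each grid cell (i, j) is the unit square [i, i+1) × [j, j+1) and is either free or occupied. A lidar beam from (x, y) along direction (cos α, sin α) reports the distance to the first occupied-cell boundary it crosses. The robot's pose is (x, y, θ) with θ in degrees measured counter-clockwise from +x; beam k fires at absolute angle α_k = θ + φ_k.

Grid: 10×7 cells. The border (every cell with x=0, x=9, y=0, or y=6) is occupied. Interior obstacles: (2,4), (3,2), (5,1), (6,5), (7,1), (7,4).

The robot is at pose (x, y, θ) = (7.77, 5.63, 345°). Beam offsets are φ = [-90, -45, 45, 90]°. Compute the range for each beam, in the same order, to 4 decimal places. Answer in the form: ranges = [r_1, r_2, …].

beam 1: φ=-90°, α=255°
  d=(-0.2588,-0.9659)  start (7,5)  tX=2.9751 tY=0.6522  stride 1/|dx|=3.8637 1/|dy|=1.0353
    cross y-line → (7,4), t=0.6522 (wall)
  → r_1 = 0.6522
beam 2: φ=-45°, α=300°
  d=(0.5000,-0.8660)  start (7,5)  tX=0.4600 tY=0.7275  stride 1/|dx|=2.0000 1/|dy|=1.1547
    cross x-line → (8,5), t=0.4600
    cross y-line → (8,4), t=0.7275
    cross y-line → (8,3), t=1.8822
    cross x-line → (9,3), t=2.4600 (wall)
  → r_2 = 2.4600
beam 3: φ=45°, α=30°
  d=(0.8660,0.5000)  start (7,5)  tX=0.2656 tY=0.7400  stride 1/|dx|=1.1547 1/|dy|=2.0000
    cross x-line → (8,5), t=0.2656
    cross y-line → (8,6), t=0.7400 (wall)
  → r_3 = 0.7400
beam 4: φ=90°, α=75°
  d=(0.2588,0.9659)  start (7,5)  tX=0.8887 tY=0.3831  stride 1/|dx|=3.8637 1/|dy|=1.0353
    cross y-line → (7,6), t=0.3831 (wall)
  → r_4 = 0.3831

ranges = [0.6522, 2.4600, 0.7400, 0.3831]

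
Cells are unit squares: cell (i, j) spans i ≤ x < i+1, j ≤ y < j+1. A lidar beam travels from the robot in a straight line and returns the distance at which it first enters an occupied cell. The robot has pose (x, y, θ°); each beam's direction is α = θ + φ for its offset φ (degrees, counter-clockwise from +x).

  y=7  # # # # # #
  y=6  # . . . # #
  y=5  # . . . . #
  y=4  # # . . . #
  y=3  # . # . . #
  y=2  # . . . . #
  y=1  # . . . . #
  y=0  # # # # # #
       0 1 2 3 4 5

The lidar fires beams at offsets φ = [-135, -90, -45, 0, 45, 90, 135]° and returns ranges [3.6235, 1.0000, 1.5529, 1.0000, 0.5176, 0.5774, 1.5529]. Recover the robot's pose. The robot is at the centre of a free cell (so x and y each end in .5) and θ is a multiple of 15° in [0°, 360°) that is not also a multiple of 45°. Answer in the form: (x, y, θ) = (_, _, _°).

Candidates: 21 free-cell centres × 16 headings = 336 poses. Raycast each; keep the one whose scan matches to 4 dp.
  (4.5, 3.5, 345°): beam 1 = 4.0415 ≠ 3.6235 ✗
  (3.5, 1.5, 60°): beam 1 = 0.5176 ≠ 3.6235 ✗
  (3.5, 5.5, 15°): beam 1 = 1.7321 ≠ 3.6235 ✗
  …
  (1.5, 2.5, 120°): r_1=3.6235, r_2=1.0000, r_3=1.5529, r_4=1.0000, r_5=0.5176, r_6=0.5774, r_7=1.5529 — all match ✓
Unique over the lattice → pose = (1.5, 2.5, 120°).

(x, y, θ) = (1.5, 2.5, 120°)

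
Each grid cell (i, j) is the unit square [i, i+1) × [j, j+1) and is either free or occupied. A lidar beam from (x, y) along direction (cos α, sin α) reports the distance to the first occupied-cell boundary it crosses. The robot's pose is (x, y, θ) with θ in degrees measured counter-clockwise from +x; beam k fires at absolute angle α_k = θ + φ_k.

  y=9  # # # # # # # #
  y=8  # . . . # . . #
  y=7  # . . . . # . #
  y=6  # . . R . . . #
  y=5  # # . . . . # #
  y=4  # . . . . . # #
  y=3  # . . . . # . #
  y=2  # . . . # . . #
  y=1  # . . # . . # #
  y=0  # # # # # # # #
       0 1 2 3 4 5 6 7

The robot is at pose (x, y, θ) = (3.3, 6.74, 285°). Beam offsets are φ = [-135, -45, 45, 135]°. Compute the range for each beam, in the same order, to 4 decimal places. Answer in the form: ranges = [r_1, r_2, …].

beam 1: φ=-135°, α=150°
  dir = (cos 150°, sin 150°) = (-0.8660, 0.5000); from cell (3,6)
  next x-line at t=0.3464, next y-line at t=0.5200; Δt_x=1.1547, Δt_y=2.0000
    x: enter (2,6) at t=0.3464
    y: enter (2,7) at t=0.5200
    x: enter (1,7) at t=1.5011
    y: enter (1,8) at t=2.5200
    x: enter (0,8) at t=2.6558 ← occupied
  → r_1 = 2.6558
beam 2: φ=-45°, α=240°
  dir = (cos 240°, sin 240°) = (-0.5000, -0.8660); from cell (3,6)
  next x-line at t=0.6000, next y-line at t=0.8545; Δt_x=2.0000, Δt_y=1.1547
    x: enter (2,6) at t=0.6000
    y: enter (2,5) at t=0.8545
    y: enter (2,4) at t=2.0092
    x: enter (1,4) at t=2.6000
    y: enter (1,3) at t=3.1639
    y: enter (1,2) at t=4.3186
    x: enter (0,2) at t=4.6000 ← occupied
  → r_2 = 4.6000
beam 3: φ=45°, α=330°
  dir = (cos 330°, sin 330°) = (0.8660, -0.5000); from cell (3,6)
  next x-line at t=0.8083, next y-line at t=1.4800; Δt_x=1.1547, Δt_y=2.0000
    x: enter (4,6) at t=0.8083
    y: enter (4,5) at t=1.4800
    x: enter (5,5) at t=1.9630
    x: enter (6,5) at t=3.1177 ← occupied
  → r_3 = 3.1177
beam 4: φ=135°, α=60°
  dir = (cos 60°, sin 60°) = (0.5000, 0.8660); from cell (3,6)
  next x-line at t=1.4000, next y-line at t=0.3002; Δt_x=2.0000, Δt_y=1.1547
    y: enter (3,7) at t=0.3002
    x: enter (4,7) at t=1.4000
    y: enter (4,8) at t=1.4549 ← occupied
  → r_4 = 1.4549

ranges = [2.6558, 4.6000, 3.1177, 1.4549]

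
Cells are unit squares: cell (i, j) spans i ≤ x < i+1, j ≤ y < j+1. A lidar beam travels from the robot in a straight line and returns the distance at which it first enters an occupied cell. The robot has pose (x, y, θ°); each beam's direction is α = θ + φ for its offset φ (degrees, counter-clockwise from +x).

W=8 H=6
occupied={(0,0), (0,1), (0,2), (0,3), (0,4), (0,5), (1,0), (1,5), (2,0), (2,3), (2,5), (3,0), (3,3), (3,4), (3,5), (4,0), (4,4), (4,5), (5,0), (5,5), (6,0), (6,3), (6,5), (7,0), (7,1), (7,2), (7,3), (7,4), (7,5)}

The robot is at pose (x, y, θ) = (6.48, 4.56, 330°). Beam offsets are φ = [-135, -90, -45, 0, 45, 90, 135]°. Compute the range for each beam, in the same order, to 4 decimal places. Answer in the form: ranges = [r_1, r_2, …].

beam 1: φ=-135°, α=195°
  dir = (cos 195°, sin 195°) = (-0.9659, -0.2588); from cell (6,4)
  next x-line at t=0.4969, next y-line at t=2.1637; Δt_x=1.0353, Δt_y=3.8637
    x: enter (5,4) at t=0.4969
    x: enter (4,4) at t=1.5322 ← occupied
  → r_1 = 1.5322
beam 2: φ=-90°, α=240°
  dir = (cos 240°, sin 240°) = (-0.5000, -0.8660); from cell (6,4)
  next x-line at t=0.9600, next y-line at t=0.6466; Δt_x=2.0000, Δt_y=1.1547
    y: enter (6,3) at t=0.6466 ← occupied
  → r_2 = 0.6466
beam 3: φ=-45°, α=285°
  dir = (cos 285°, sin 285°) = (0.2588, -0.9659); from cell (6,4)
  next x-line at t=2.0091, next y-line at t=0.5798; Δt_x=3.8637, Δt_y=1.0353
    y: enter (6,3) at t=0.5798 ← occupied
  → r_3 = 0.5798
beam 4: φ=0°, α=330°
  dir = (cos 330°, sin 330°) = (0.8660, -0.5000); from cell (6,4)
  next x-line at t=0.6004, next y-line at t=1.1200; Δt_x=1.1547, Δt_y=2.0000
    x: enter (7,4) at t=0.6004 ← occupied
  → r_4 = 0.6004
beam 5: φ=45°, α=15°
  dir = (cos 15°, sin 15°) = (0.9659, 0.2588); from cell (6,4)
  next x-line at t=0.5383, next y-line at t=1.7000; Δt_x=1.0353, Δt_y=3.8637
    x: enter (7,4) at t=0.5383 ← occupied
  → r_5 = 0.5383
beam 6: φ=90°, α=60°
  dir = (cos 60°, sin 60°) = (0.5000, 0.8660); from cell (6,4)
  next x-line at t=1.0400, next y-line at t=0.5081; Δt_x=2.0000, Δt_y=1.1547
    y: enter (6,5) at t=0.5081 ← occupied
  → r_6 = 0.5081
beam 7: φ=135°, α=105°
  dir = (cos 105°, sin 105°) = (-0.2588, 0.9659); from cell (6,4)
  next x-line at t=1.8546, next y-line at t=0.4555; Δt_x=3.8637, Δt_y=1.0353
    y: enter (6,5) at t=0.4555 ← occupied
  → r_7 = 0.4555

ranges = [1.5322, 0.6466, 0.5798, 0.6004, 0.5383, 0.5081, 0.4555]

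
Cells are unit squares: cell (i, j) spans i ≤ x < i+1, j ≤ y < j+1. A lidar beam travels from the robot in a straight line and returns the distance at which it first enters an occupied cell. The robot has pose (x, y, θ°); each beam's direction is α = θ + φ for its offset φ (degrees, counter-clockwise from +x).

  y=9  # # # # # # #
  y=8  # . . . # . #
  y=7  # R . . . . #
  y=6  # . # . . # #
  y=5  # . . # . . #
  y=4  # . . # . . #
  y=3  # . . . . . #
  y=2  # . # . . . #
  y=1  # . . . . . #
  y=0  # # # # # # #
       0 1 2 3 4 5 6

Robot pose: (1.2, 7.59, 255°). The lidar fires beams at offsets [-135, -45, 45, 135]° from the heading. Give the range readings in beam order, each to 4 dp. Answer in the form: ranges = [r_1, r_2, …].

beam 1: φ=-135°, α=120°
  d=(-0.5000,0.8660)  start (1,7)  tX=0.4000 tY=0.4734  stride 1/|dx|=2.0000 1/|dy|=1.1547
    cross x-line → (0,7), t=0.4000 (wall)
  → r_1 = 0.4000
beam 2: φ=-45°, α=210°
  d=(-0.8660,-0.5000)  start (1,7)  tX=0.2309 tY=1.1800  stride 1/|dx|=1.1547 1/|dy|=2.0000
    cross x-line → (0,7), t=0.2309 (wall)
  → r_2 = 0.2309
beam 3: φ=45°, α=300°
  d=(0.5000,-0.8660)  start (1,7)  tX=1.6000 tY=0.6813  stride 1/|dx|=2.0000 1/|dy|=1.1547
    cross y-line → (1,6), t=0.6813
    cross x-line → (2,6), t=1.6000 (wall)
  → r_3 = 1.6000
beam 4: φ=135°, α=30°
  d=(0.8660,0.5000)  start (1,7)  tX=0.9238 tY=0.8200  stride 1/|dx|=1.1547 1/|dy|=2.0000
    cross y-line → (1,8), t=0.8200
    cross x-line → (2,8), t=0.9238
    cross x-line → (3,8), t=2.0785
    cross y-line → (3,9), t=2.8200 (wall)
  → r_4 = 2.8200

ranges = [0.4000, 0.2309, 1.6000, 2.8200]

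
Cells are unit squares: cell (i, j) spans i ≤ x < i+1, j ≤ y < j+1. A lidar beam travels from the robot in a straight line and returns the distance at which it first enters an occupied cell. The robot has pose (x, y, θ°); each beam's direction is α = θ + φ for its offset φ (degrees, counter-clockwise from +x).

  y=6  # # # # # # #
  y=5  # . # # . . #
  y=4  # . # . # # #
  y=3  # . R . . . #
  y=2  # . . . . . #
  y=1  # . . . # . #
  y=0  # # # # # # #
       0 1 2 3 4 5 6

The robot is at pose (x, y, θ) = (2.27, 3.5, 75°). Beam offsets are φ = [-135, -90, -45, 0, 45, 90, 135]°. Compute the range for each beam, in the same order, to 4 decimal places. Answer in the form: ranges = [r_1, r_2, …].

ranges = [2.8868, 3.8616, 1.9976, 0.5176, 2.5400, 1.3148, 1.4665]

beam 1: φ=-135°, α=300°
  d=(0.5000,-0.8660)  start (2,3)  tX=1.4600 tY=0.5774  stride 1/|dx|=2.0000 1/|dy|=1.1547
    cross y-line → (2,2), t=0.5774
    cross x-line → (3,2), t=1.4600
    cross y-line → (3,1), t=1.7321
    cross y-line → (3,0), t=2.8868 (wall)
  → r_1 = 2.8868
beam 2: φ=-90°, α=345°
  d=(0.9659,-0.2588)  start (2,3)  tX=0.7558 tY=1.9319  stride 1/|dx|=1.0353 1/|dy|=3.8637
    cross x-line → (3,3), t=0.7558
    cross x-line → (4,3), t=1.7910
    cross y-line → (4,2), t=1.9319
    cross x-line → (5,2), t=2.8263
    cross x-line → (6,2), t=3.8616 (wall)
  → r_2 = 3.8616
beam 3: φ=-45°, α=30°
  d=(0.8660,0.5000)  start (2,3)  tX=0.8429 tY=1.0000  stride 1/|dx|=1.1547 1/|dy|=2.0000
    cross x-line → (3,3), t=0.8429
    cross y-line → (3,4), t=1.0000
    cross x-line → (4,4), t=1.9976 (wall)
  → r_3 = 1.9976
beam 4: φ=0°, α=75°
  d=(0.2588,0.9659)  start (2,3)  tX=2.8205 tY=0.5176  stride 1/|dx|=3.8637 1/|dy|=1.0353
    cross y-line → (2,4), t=0.5176 (wall)
  → r_4 = 0.5176
beam 5: φ=45°, α=120°
  d=(-0.5000,0.8660)  start (2,3)  tX=0.5400 tY=0.5774  stride 1/|dx|=2.0000 1/|dy|=1.1547
    cross x-line → (1,3), t=0.5400
    cross y-line → (1,4), t=0.5774
    cross y-line → (1,5), t=1.7321
    cross x-line → (0,5), t=2.5400 (wall)
  → r_5 = 2.5400
beam 6: φ=90°, α=165°
  d=(-0.9659,0.2588)  start (2,3)  tX=0.2795 tY=1.9319  stride 1/|dx|=1.0353 1/|dy|=3.8637
    cross x-line → (1,3), t=0.2795
    cross x-line → (0,3), t=1.3148 (wall)
  → r_6 = 1.3148
beam 7: φ=135°, α=210°
  d=(-0.8660,-0.5000)  start (2,3)  tX=0.3118 tY=1.0000  stride 1/|dx|=1.1547 1/|dy|=2.0000
    cross x-line → (1,3), t=0.3118
    cross y-line → (1,2), t=1.0000
    cross x-line → (0,2), t=1.4665 (wall)
  → r_7 = 1.4665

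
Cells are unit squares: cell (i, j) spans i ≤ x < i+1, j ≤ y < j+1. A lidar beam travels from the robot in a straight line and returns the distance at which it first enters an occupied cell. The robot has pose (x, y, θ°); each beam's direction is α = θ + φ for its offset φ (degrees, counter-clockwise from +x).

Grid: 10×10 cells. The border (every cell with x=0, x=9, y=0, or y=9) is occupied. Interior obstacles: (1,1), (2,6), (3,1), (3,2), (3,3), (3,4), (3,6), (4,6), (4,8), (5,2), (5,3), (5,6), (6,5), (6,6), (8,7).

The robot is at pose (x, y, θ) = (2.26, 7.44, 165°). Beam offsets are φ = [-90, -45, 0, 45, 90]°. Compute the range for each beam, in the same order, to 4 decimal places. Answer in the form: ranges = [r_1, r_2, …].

ranges = [1.6150, 1.8013, 1.3044, 1.4549, 0.4555]

beam 1: φ=-90°, α=75°
  cosα=0.2588 sinα=0.9659 | (2,7) | tMaxX 2.8591 tMaxY 0.5798 | tΔX 3.8637 tΔY 1.0353
    t=0.5798 [y] (2,8)
    t=1.6150 [y] (2,9) — stop
  → r_1 = 1.6150
beam 2: φ=-45°, α=120°
  cosα=-0.5000 sinα=0.8660 | (2,7) | tMaxX 0.5200 tMaxY 0.6466 | tΔX 2.0000 tΔY 1.1547
    t=0.5200 [x] (1,7)
    t=0.6466 [y] (1,8)
    t=1.8013 [y] (1,9) — stop
  → r_2 = 1.8013
beam 3: φ=0°, α=165°
  cosα=-0.9659 sinα=0.2588 | (2,7) | tMaxX 0.2692 tMaxY 2.1637 | tΔX 1.0353 tΔY 3.8637
    t=0.2692 [x] (1,7)
    t=1.3044 [x] (0,7) — stop
  → r_3 = 1.3044
beam 4: φ=45°, α=210°
  cosα=-0.8660 sinα=-0.5000 | (2,7) | tMaxX 0.3002 tMaxY 0.8800 | tΔX 1.1547 tΔY 2.0000
    t=0.3002 [x] (1,7)
    t=0.8800 [y] (1,6)
    t=1.4549 [x] (0,6) — stop
  → r_4 = 1.4549
beam 5: φ=90°, α=255°
  cosα=-0.2588 sinα=-0.9659 | (2,7) | tMaxX 1.0046 tMaxY 0.4555 | tΔX 3.8637 tΔY 1.0353
    t=0.4555 [y] (2,6) — stop
  → r_5 = 0.4555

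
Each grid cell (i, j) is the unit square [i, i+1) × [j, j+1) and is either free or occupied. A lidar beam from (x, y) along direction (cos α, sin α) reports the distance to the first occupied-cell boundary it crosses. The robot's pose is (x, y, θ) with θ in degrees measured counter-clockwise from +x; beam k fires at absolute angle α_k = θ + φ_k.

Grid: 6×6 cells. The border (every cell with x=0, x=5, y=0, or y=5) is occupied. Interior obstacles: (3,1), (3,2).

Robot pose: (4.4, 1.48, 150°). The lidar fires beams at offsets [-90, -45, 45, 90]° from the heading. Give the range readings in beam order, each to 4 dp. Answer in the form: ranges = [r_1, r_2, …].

beam 1: φ=-90°, α=60°
  dir = (cos 60°, sin 60°) = (0.5000, 0.8660); from cell (4,1)
  next x-line at t=1.2000, next y-line at t=0.6004; Δt_x=2.0000, Δt_y=1.1547
    y: enter (4,2) at t=0.6004
    x: enter (5,2) at t=1.2000 ← occupied
  → r_1 = 1.2000
beam 2: φ=-45°, α=105°
  dir = (cos 105°, sin 105°) = (-0.2588, 0.9659); from cell (4,1)
  next x-line at t=1.5455, next y-line at t=0.5383; Δt_x=3.8637, Δt_y=1.0353
    y: enter (4,2) at t=0.5383
    x: enter (3,2) at t=1.5455 ← occupied
  → r_2 = 1.5455
beam 3: φ=45°, α=195°
  dir = (cos 195°, sin 195°) = (-0.9659, -0.2588); from cell (4,1)
  next x-line at t=0.4141, next y-line at t=1.8546; Δt_x=1.0353, Δt_y=3.8637
    x: enter (3,1) at t=0.4141 ← occupied
  → r_3 = 0.4141
beam 4: φ=90°, α=240°
  dir = (cos 240°, sin 240°) = (-0.5000, -0.8660); from cell (4,1)
  next x-line at t=0.8000, next y-line at t=0.5543; Δt_x=2.0000, Δt_y=1.1547
    y: enter (4,0) at t=0.5543 ← occupied
  → r_4 = 0.5543

ranges = [1.2000, 1.5455, 0.4141, 0.5543]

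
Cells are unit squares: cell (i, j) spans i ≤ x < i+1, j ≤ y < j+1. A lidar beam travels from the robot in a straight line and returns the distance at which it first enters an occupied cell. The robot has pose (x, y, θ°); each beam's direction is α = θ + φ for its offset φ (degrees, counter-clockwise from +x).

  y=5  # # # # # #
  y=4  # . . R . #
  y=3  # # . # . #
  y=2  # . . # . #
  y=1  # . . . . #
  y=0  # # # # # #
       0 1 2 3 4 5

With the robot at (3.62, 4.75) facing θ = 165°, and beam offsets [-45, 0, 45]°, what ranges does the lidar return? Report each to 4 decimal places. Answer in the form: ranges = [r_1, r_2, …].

ranges = [0.2887, 0.9659, 1.8706]

beam 1: φ=-45°, α=120°
  d=(-0.5000,0.8660)  start (3,4)  tX=1.2400 tY=0.2887  stride 1/|dx|=2.0000 1/|dy|=1.1547
    cross y-line → (3,5), t=0.2887 (wall)
  → r_1 = 0.2887
beam 2: φ=0°, α=165°
  d=(-0.9659,0.2588)  start (3,4)  tX=0.6419 tY=0.9659  stride 1/|dx|=1.0353 1/|dy|=3.8637
    cross x-line → (2,4), t=0.6419
    cross y-line → (2,5), t=0.9659 (wall)
  → r_2 = 0.9659
beam 3: φ=45°, α=210°
  d=(-0.8660,-0.5000)  start (3,4)  tX=0.7159 tY=1.5000  stride 1/|dx|=1.1547 1/|dy|=2.0000
    cross x-line → (2,4), t=0.7159
    cross y-line → (2,3), t=1.5000
    cross x-line → (1,3), t=1.8706 (wall)
  → r_3 = 1.8706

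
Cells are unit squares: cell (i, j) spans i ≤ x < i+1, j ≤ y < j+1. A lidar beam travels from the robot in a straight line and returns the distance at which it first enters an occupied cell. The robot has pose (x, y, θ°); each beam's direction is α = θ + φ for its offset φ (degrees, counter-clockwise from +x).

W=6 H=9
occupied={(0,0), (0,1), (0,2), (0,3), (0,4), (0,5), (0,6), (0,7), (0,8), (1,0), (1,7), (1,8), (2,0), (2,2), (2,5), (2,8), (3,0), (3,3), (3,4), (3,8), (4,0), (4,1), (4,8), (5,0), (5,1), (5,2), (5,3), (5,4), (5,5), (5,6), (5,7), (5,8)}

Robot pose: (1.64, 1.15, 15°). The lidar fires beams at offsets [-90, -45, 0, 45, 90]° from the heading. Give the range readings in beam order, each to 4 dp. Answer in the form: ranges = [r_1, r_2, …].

ranges = [0.1553, 0.3000, 2.4433, 0.9815, 2.4728]

beam 1: φ=-90°, α=285°
  d=(0.2588,-0.9659)  start (1,1)  tX=1.3909 tY=0.1553  stride 1/|dx|=3.8637 1/|dy|=1.0353
    cross y-line → (1,0), t=0.1553 (wall)
  → r_1 = 0.1553
beam 2: φ=-45°, α=330°
  d=(0.8660,-0.5000)  start (1,1)  tX=0.4157 tY=0.3000  stride 1/|dx|=1.1547 1/|dy|=2.0000
    cross y-line → (1,0), t=0.3000 (wall)
  → r_2 = 0.3000
beam 3: φ=0°, α=15°
  d=(0.9659,0.2588)  start (1,1)  tX=0.3727 tY=3.2841  stride 1/|dx|=1.0353 1/|dy|=3.8637
    cross x-line → (2,1), t=0.3727
    cross x-line → (3,1), t=1.4080
    cross x-line → (4,1), t=2.4433 (wall)
  → r_3 = 2.4433
beam 4: φ=45°, α=60°
  d=(0.5000,0.8660)  start (1,1)  tX=0.7200 tY=0.9815  stride 1/|dx|=2.0000 1/|dy|=1.1547
    cross x-line → (2,1), t=0.7200
    cross y-line → (2,2), t=0.9815 (wall)
  → r_4 = 0.9815
beam 5: φ=90°, α=105°
  d=(-0.2588,0.9659)  start (1,1)  tX=2.4728 tY=0.8800  stride 1/|dx|=3.8637 1/|dy|=1.0353
    cross y-line → (1,2), t=0.8800
    cross y-line → (1,3), t=1.9153
    cross x-line → (0,3), t=2.4728 (wall)
  → r_5 = 2.4728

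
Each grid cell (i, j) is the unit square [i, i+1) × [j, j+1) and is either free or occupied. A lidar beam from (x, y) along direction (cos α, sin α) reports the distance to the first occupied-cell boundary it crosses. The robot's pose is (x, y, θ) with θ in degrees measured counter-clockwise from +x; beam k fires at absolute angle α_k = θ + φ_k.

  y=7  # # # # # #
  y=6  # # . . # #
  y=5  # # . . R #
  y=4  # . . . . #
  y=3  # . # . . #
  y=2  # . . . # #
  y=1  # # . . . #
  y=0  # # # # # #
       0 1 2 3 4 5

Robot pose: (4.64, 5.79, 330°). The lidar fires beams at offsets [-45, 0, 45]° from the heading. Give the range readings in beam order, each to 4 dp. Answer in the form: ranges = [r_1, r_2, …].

beam 1: φ=-45°, α=285°
  cosα=0.2588 sinα=-0.9659 | (4,5) | tMaxX 1.3909 tMaxY 0.8179 | tΔX 3.8637 tΔY 1.0353
    t=0.8179 [y] (4,4)
    t=1.3909 [x] (5,4) — stop
  → r_1 = 1.3909
beam 2: φ=0°, α=330°
  cosα=0.8660 sinα=-0.5000 | (4,5) | tMaxX 0.4157 tMaxY 1.5800 | tΔX 1.1547 tΔY 2.0000
    t=0.4157 [x] (5,5) — stop
  → r_2 = 0.4157
beam 3: φ=45°, α=15°
  cosα=0.9659 sinα=0.2588 | (4,5) | tMaxX 0.3727 tMaxY 0.8114 | tΔX 1.0353 tΔY 3.8637
    t=0.3727 [x] (5,5) — stop
  → r_3 = 0.3727

ranges = [1.3909, 0.4157, 0.3727]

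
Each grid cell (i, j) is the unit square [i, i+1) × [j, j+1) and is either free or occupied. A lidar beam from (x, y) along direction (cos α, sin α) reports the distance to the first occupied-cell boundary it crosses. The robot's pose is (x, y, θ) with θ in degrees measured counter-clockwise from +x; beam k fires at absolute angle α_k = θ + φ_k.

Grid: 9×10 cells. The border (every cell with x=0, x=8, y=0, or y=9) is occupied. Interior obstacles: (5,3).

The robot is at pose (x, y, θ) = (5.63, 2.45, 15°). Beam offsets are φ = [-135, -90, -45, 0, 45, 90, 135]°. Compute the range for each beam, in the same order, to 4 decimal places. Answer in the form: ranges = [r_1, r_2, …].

ranges = [1.6743, 1.5012, 2.7366, 2.4536, 0.6351, 0.5694, 5.3463]

beam 1: φ=-135°, α=240°
  dir = (cos 240°, sin 240°) = (-0.5000, -0.8660); from cell (5,2)
  next x-line at t=1.2600, next y-line at t=0.5196; Δt_x=2.0000, Δt_y=1.1547
    y: enter (5,1) at t=0.5196
    x: enter (4,1) at t=1.2600
    y: enter (4,0) at t=1.6743 ← occupied
  → r_1 = 1.6743
beam 2: φ=-90°, α=285°
  dir = (cos 285°, sin 285°) = (0.2588, -0.9659); from cell (5,2)
  next x-line at t=1.4296, next y-line at t=0.4659; Δt_x=3.8637, Δt_y=1.0353
    y: enter (5,1) at t=0.4659
    x: enter (6,1) at t=1.4296
    y: enter (6,0) at t=1.5012 ← occupied
  → r_2 = 1.5012
beam 3: φ=-45°, α=330°
  dir = (cos 330°, sin 330°) = (0.8660, -0.5000); from cell (5,2)
  next x-line at t=0.4272, next y-line at t=0.9000; Δt_x=1.1547, Δt_y=2.0000
    x: enter (6,2) at t=0.4272
    y: enter (6,1) at t=0.9000
    x: enter (7,1) at t=1.5819
    x: enter (8,1) at t=2.7366 ← occupied
  → r_3 = 2.7366
beam 4: φ=0°, α=15°
  dir = (cos 15°, sin 15°) = (0.9659, 0.2588); from cell (5,2)
  next x-line at t=0.3831, next y-line at t=2.1250; Δt_x=1.0353, Δt_y=3.8637
    x: enter (6,2) at t=0.3831
    x: enter (7,2) at t=1.4183
    y: enter (7,3) at t=2.1250
    x: enter (8,3) at t=2.4536 ← occupied
  → r_4 = 2.4536
beam 5: φ=45°, α=60°
  dir = (cos 60°, sin 60°) = (0.5000, 0.8660); from cell (5,2)
  next x-line at t=0.7400, next y-line at t=0.6351; Δt_x=2.0000, Δt_y=1.1547
    y: enter (5,3) at t=0.6351 ← occupied
  → r_5 = 0.6351
beam 6: φ=90°, α=105°
  dir = (cos 105°, sin 105°) = (-0.2588, 0.9659); from cell (5,2)
  next x-line at t=2.4341, next y-line at t=0.5694; Δt_x=3.8637, Δt_y=1.0353
    y: enter (5,3) at t=0.5694 ← occupied
  → r_6 = 0.5694
beam 7: φ=135°, α=150°
  dir = (cos 150°, sin 150°) = (-0.8660, 0.5000); from cell (5,2)
  next x-line at t=0.7275, next y-line at t=1.1000; Δt_x=1.1547, Δt_y=2.0000
    x: enter (4,2) at t=0.7275
    y: enter (4,3) at t=1.1000
    x: enter (3,3) at t=1.8822
    x: enter (2,3) at t=3.0369
    y: enter (2,4) at t=3.1000
    x: enter (1,4) at t=4.1916
    y: enter (1,5) at t=5.1000
    x: enter (0,5) at t=5.3463 ← occupied
  → r_7 = 5.3463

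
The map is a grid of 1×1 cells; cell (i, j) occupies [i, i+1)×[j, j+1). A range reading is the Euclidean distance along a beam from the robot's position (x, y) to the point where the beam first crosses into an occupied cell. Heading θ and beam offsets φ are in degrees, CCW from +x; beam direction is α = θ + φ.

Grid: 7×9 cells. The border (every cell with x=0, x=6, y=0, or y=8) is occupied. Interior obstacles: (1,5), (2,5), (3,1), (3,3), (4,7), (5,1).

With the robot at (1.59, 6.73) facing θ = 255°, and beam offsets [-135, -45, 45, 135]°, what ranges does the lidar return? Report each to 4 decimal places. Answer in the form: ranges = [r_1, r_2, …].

ranges = [1.1800, 0.6813, 0.8429, 2.5400]

beam 1: φ=-135°, α=120°
  direction (-0.5000, 0.8660); cell (1,6); t to first gridline: x 1.1800, y 0.3118 (then +2.0000 / +1.1547)
    (1,7) via y @ 0.3118
    (0,7) via x @ 1.1800  # hit
  → r_1 = 1.1800
beam 2: φ=-45°, α=210°
  direction (-0.8660, -0.5000); cell (1,6); t to first gridline: x 0.6813, y 1.4600 (then +1.1547 / +2.0000)
    (0,6) via x @ 0.6813  # hit
  → r_2 = 0.6813
beam 3: φ=45°, α=300°
  direction (0.5000, -0.8660); cell (1,6); t to first gridline: x 0.8200, y 0.8429 (then +2.0000 / +1.1547)
    (2,6) via x @ 0.8200
    (2,5) via y @ 0.8429  # hit
  → r_3 = 0.8429
beam 4: φ=135°, α=30°
  direction (0.8660, 0.5000); cell (1,6); t to first gridline: x 0.4734, y 0.5400 (then +1.1547 / +2.0000)
    (2,6) via x @ 0.4734
    (2,7) via y @ 0.5400
    (3,7) via x @ 1.6281
    (3,8) via y @ 2.5400  # hit
  → r_4 = 2.5400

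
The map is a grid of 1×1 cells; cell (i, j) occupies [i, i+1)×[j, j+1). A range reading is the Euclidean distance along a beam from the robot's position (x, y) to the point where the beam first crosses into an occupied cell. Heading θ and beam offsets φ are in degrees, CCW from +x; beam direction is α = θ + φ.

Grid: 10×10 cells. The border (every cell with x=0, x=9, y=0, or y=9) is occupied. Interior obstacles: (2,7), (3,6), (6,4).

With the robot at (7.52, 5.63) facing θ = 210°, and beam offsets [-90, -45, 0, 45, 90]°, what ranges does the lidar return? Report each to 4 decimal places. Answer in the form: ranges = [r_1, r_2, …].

ranges = [3.8913, 3.6442, 1.2600, 4.7933, 2.9600]

beam 1: φ=-90°, α=120°
  cosα=-0.5000 sinα=0.8660 | (7,5) | tMaxX 1.0400 tMaxY 0.4272 | tΔX 2.0000 tΔY 1.1547
    t=0.4272 [y] (7,6)
    t=1.0400 [x] (6,6)
    t=1.5819 [y] (6,7)
    t=2.7366 [y] (6,8)
    t=3.0400 [x] (5,8)
    t=3.8913 [y] (5,9) — stop
  → r_1 = 3.8913
beam 2: φ=-45°, α=165°
  cosα=-0.9659 sinα=0.2588 | (7,5) | tMaxX 0.5383 tMaxY 1.4296 | tΔX 1.0353 tΔY 3.8637
    t=0.5383 [x] (6,5)
    t=1.4296 [y] (6,6)
    t=1.5736 [x] (5,6)
    t=2.6089 [x] (4,6)
    t=3.6442 [x] (3,6) — stop
  → r_2 = 3.6442
beam 3: φ=0°, α=210°
  cosα=-0.8660 sinα=-0.5000 | (7,5) | tMaxX 0.6004 tMaxY 1.2600 | tΔX 1.1547 tΔY 2.0000
    t=0.6004 [x] (6,5)
    t=1.2600 [y] (6,4) — stop
  → r_3 = 1.2600
beam 4: φ=45°, α=255°
  cosα=-0.2588 sinα=-0.9659 | (7,5) | tMaxX 2.0091 tMaxY 0.6522 | tΔX 3.8637 tΔY 1.0353
    t=0.6522 [y] (7,4)
    t=1.6875 [y] (7,3)
    t=2.0091 [x] (6,3)
    t=2.7228 [y] (6,2)
    t=3.7581 [y] (6,1)
    t=4.7933 [y] (6,0) — stop
  → r_4 = 4.7933
beam 5: φ=90°, α=300°
  cosα=0.5000 sinα=-0.8660 | (7,5) | tMaxX 0.9600 tMaxY 0.7275 | tΔX 2.0000 tΔY 1.1547
    t=0.7275 [y] (7,4)
    t=0.9600 [x] (8,4)
    t=1.8822 [y] (8,3)
    t=2.9600 [x] (9,3) — stop
  → r_5 = 2.9600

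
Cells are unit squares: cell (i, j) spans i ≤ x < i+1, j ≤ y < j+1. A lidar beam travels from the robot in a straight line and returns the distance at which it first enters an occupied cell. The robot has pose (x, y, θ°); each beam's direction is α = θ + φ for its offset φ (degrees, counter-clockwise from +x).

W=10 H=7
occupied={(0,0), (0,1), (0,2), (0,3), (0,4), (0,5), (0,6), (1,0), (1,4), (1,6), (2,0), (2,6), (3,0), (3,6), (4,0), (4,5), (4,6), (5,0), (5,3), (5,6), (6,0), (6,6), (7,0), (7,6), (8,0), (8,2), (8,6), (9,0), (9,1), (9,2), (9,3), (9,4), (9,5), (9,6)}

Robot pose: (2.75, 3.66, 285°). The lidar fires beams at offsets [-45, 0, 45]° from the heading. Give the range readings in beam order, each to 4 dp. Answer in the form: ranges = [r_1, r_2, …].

ranges = [3.0715, 2.7538, 5.3200]

beam 1: φ=-45°, α=240°
  d=(-0.5000,-0.8660)  start (2,3)  tX=1.5000 tY=0.7621  stride 1/|dx|=2.0000 1/|dy|=1.1547
    cross y-line → (2,2), t=0.7621
    cross x-line → (1,2), t=1.5000
    cross y-line → (1,1), t=1.9168
    cross y-line → (1,0), t=3.0715 (wall)
  → r_1 = 3.0715
beam 2: φ=0°, α=285°
  d=(0.2588,-0.9659)  start (2,3)  tX=0.9659 tY=0.6833  stride 1/|dx|=3.8637 1/|dy|=1.0353
    cross y-line → (2,2), t=0.6833
    cross x-line → (3,2), t=0.9659
    cross y-line → (3,1), t=1.7186
    cross y-line → (3,0), t=2.7538 (wall)
  → r_2 = 2.7538
beam 3: φ=45°, α=330°
  d=(0.8660,-0.5000)  start (2,3)  tX=0.2887 tY=1.3200  stride 1/|dx|=1.1547 1/|dy|=2.0000
    cross x-line → (3,3), t=0.2887
    cross y-line → (3,2), t=1.3200
    cross x-line → (4,2), t=1.4434
    cross x-line → (5,2), t=2.5981
    cross y-line → (5,1), t=3.3200
    cross x-line → (6,1), t=3.7528
    cross x-line → (7,1), t=4.9075
    cross y-line → (7,0), t=5.3200 (wall)
  → r_3 = 5.3200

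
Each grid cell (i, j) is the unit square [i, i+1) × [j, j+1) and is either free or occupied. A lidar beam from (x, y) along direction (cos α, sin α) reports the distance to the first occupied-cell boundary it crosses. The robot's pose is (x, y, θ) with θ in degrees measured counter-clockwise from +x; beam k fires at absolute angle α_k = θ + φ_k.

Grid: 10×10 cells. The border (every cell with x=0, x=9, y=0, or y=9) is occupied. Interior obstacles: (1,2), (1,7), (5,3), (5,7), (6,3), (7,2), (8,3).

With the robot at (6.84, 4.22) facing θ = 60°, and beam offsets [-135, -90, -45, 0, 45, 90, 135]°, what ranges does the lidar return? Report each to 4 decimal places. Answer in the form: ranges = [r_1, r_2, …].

ranges = [0.2278, 1.3395, 2.2362, 4.3200, 3.2455, 5.5888, 0.8500]

beam 1: φ=-135°, α=285°
  dir = (cos 285°, sin 285°) = (0.2588, -0.9659); from cell (6,4)
  next x-line at t=0.6182, next y-line at t=0.2278; Δt_x=3.8637, Δt_y=1.0353
    y: enter (6,3) at t=0.2278 ← occupied
  → r_1 = 0.2278
beam 2: φ=-90°, α=330°
  dir = (cos 330°, sin 330°) = (0.8660, -0.5000); from cell (6,4)
  next x-line at t=0.1848, next y-line at t=0.4400; Δt_x=1.1547, Δt_y=2.0000
    x: enter (7,4) at t=0.1848
    y: enter (7,3) at t=0.4400
    x: enter (8,3) at t=1.3395 ← occupied
  → r_2 = 1.3395
beam 3: φ=-45°, α=15°
  dir = (cos 15°, sin 15°) = (0.9659, 0.2588); from cell (6,4)
  next x-line at t=0.1656, next y-line at t=3.0137; Δt_x=1.0353, Δt_y=3.8637
    x: enter (7,4) at t=0.1656
    x: enter (8,4) at t=1.2009
    x: enter (9,4) at t=2.2362 ← occupied
  → r_3 = 2.2362
beam 4: φ=0°, α=60°
  dir = (cos 60°, sin 60°) = (0.5000, 0.8660); from cell (6,4)
  next x-line at t=0.3200, next y-line at t=0.9007; Δt_x=2.0000, Δt_y=1.1547
    x: enter (7,4) at t=0.3200
    y: enter (7,5) at t=0.9007
    y: enter (7,6) at t=2.0554
    x: enter (8,6) at t=2.3200
    y: enter (8,7) at t=3.2101
    x: enter (9,7) at t=4.3200 ← occupied
  → r_4 = 4.3200
beam 5: φ=45°, α=105°
  dir = (cos 105°, sin 105°) = (-0.2588, 0.9659); from cell (6,4)
  next x-line at t=3.2455, next y-line at t=0.8075; Δt_x=3.8637, Δt_y=1.0353
    y: enter (6,5) at t=0.8075
    y: enter (6,6) at t=1.8428
    y: enter (6,7) at t=2.8781
    x: enter (5,7) at t=3.2455 ← occupied
  → r_5 = 3.2455
beam 6: φ=90°, α=150°
  dir = (cos 150°, sin 150°) = (-0.8660, 0.5000); from cell (6,4)
  next x-line at t=0.9699, next y-line at t=1.5600; Δt_x=1.1547, Δt_y=2.0000
    x: enter (5,4) at t=0.9699
    y: enter (5,5) at t=1.5600
    x: enter (4,5) at t=2.1246
    x: enter (3,5) at t=3.2793
    y: enter (3,6) at t=3.5600
    x: enter (2,6) at t=4.4341
    y: enter (2,7) at t=5.5600
    x: enter (1,7) at t=5.5888 ← occupied
  → r_6 = 5.5888
beam 7: φ=135°, α=195°
  dir = (cos 195°, sin 195°) = (-0.9659, -0.2588); from cell (6,4)
  next x-line at t=0.8696, next y-line at t=0.8500; Δt_x=1.0353, Δt_y=3.8637
    y: enter (6,3) at t=0.8500 ← occupied
  → r_7 = 0.8500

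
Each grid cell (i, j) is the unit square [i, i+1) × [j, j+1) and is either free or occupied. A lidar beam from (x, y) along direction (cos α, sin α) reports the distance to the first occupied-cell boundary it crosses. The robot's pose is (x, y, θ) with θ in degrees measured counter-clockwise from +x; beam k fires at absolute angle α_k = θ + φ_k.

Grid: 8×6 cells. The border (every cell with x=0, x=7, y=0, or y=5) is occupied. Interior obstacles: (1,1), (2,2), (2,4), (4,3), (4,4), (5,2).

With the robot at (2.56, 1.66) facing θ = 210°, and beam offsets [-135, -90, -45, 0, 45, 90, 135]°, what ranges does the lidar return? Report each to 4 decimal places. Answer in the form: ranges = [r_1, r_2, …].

ranges = [0.3520, 0.3926, 0.5798, 0.6466, 0.6833, 0.7621, 2.5500]

beam 1: φ=-135°, α=75°
  dir = (cos 75°, sin 75°) = (0.2588, 0.9659); from cell (2,1)
  next x-line at t=1.7000, next y-line at t=0.3520; Δt_x=3.8637, Δt_y=1.0353
    y: enter (2,2) at t=0.3520 ← occupied
  → r_1 = 0.3520
beam 2: φ=-90°, α=120°
  dir = (cos 120°, sin 120°) = (-0.5000, 0.8660); from cell (2,1)
  next x-line at t=1.1200, next y-line at t=0.3926; Δt_x=2.0000, Δt_y=1.1547
    y: enter (2,2) at t=0.3926 ← occupied
  → r_2 = 0.3926
beam 3: φ=-45°, α=165°
  dir = (cos 165°, sin 165°) = (-0.9659, 0.2588); from cell (2,1)
  next x-line at t=0.5798, next y-line at t=1.3137; Δt_x=1.0353, Δt_y=3.8637
    x: enter (1,1) at t=0.5798 ← occupied
  → r_3 = 0.5798
beam 4: φ=0°, α=210°
  dir = (cos 210°, sin 210°) = (-0.8660, -0.5000); from cell (2,1)
  next x-line at t=0.6466, next y-line at t=1.3200; Δt_x=1.1547, Δt_y=2.0000
    x: enter (1,1) at t=0.6466 ← occupied
  → r_4 = 0.6466
beam 5: φ=45°, α=255°
  dir = (cos 255°, sin 255°) = (-0.2588, -0.9659); from cell (2,1)
  next x-line at t=2.1637, next y-line at t=0.6833; Δt_x=3.8637, Δt_y=1.0353
    y: enter (2,0) at t=0.6833 ← occupied
  → r_5 = 0.6833
beam 6: φ=90°, α=300°
  dir = (cos 300°, sin 300°) = (0.5000, -0.8660); from cell (2,1)
  next x-line at t=0.8800, next y-line at t=0.7621; Δt_x=2.0000, Δt_y=1.1547
    y: enter (2,0) at t=0.7621 ← occupied
  → r_6 = 0.7621
beam 7: φ=135°, α=345°
  dir = (cos 345°, sin 345°) = (0.9659, -0.2588); from cell (2,1)
  next x-line at t=0.4555, next y-line at t=2.5500; Δt_x=1.0353, Δt_y=3.8637
    x: enter (3,1) at t=0.4555
    x: enter (4,1) at t=1.4908
    x: enter (5,1) at t=2.5261
    y: enter (5,0) at t=2.5500 ← occupied
  → r_7 = 2.5500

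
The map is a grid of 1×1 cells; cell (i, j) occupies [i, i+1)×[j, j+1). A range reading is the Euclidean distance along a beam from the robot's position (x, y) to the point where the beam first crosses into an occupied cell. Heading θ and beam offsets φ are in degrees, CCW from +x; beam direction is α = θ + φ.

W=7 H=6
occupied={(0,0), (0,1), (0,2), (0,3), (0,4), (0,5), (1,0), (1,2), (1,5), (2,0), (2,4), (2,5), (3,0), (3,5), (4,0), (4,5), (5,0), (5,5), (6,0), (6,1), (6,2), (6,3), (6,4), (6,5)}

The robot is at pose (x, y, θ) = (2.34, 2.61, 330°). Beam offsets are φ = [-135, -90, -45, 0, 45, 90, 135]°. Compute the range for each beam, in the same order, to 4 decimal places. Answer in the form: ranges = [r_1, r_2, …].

ranges = [0.3520, 0.6800, 1.6668, 3.2200, 3.7891, 2.7597, 2.4743]

beam 1: φ=-135°, α=195°
  d=(-0.9659,-0.2588)  start (2,2)  tX=0.3520 tY=2.3569  stride 1/|dx|=1.0353 1/|dy|=3.8637
    cross x-line → (1,2), t=0.3520 (wall)
  → r_1 = 0.3520
beam 2: φ=-90°, α=240°
  d=(-0.5000,-0.8660)  start (2,2)  tX=0.6800 tY=0.7044  stride 1/|dx|=2.0000 1/|dy|=1.1547
    cross x-line → (1,2), t=0.6800 (wall)
  → r_2 = 0.6800
beam 3: φ=-45°, α=285°
  d=(0.2588,-0.9659)  start (2,2)  tX=2.5500 tY=0.6315  stride 1/|dx|=3.8637 1/|dy|=1.0353
    cross y-line → (2,1), t=0.6315
    cross y-line → (2,0), t=1.6668 (wall)
  → r_3 = 1.6668
beam 4: φ=0°, α=330°
  d=(0.8660,-0.5000)  start (2,2)  tX=0.7621 tY=1.2200  stride 1/|dx|=1.1547 1/|dy|=2.0000
    cross x-line → (3,2), t=0.7621
    cross y-line → (3,1), t=1.2200
    cross x-line → (4,1), t=1.9168
    cross x-line → (5,1), t=3.0715
    cross y-line → (5,0), t=3.2200 (wall)
  → r_4 = 3.2200
beam 5: φ=45°, α=15°
  d=(0.9659,0.2588)  start (2,2)  tX=0.6833 tY=1.5068  stride 1/|dx|=1.0353 1/|dy|=3.8637
    cross x-line → (3,2), t=0.6833
    cross y-line → (3,3), t=1.5068
    cross x-line → (4,3), t=1.7186
    cross x-line → (5,3), t=2.7538
    cross x-line → (6,3), t=3.7891 (wall)
  → r_5 = 3.7891
beam 6: φ=90°, α=60°
  d=(0.5000,0.8660)  start (2,2)  tX=1.3200 tY=0.4503  stride 1/|dx|=2.0000 1/|dy|=1.1547
    cross y-line → (2,3), t=0.4503
    cross x-line → (3,3), t=1.3200
    cross y-line → (3,4), t=1.6050
    cross y-line → (3,5), t=2.7597 (wall)
  → r_6 = 2.7597
beam 7: φ=135°, α=105°
  d=(-0.2588,0.9659)  start (2,2)  tX=1.3137 tY=0.4038  stride 1/|dx|=3.8637 1/|dy|=1.0353
    cross y-line → (2,3), t=0.4038
    cross x-line → (1,3), t=1.3137
    cross y-line → (1,4), t=1.4390
    cross y-line → (1,5), t=2.4743 (wall)
  → r_7 = 2.4743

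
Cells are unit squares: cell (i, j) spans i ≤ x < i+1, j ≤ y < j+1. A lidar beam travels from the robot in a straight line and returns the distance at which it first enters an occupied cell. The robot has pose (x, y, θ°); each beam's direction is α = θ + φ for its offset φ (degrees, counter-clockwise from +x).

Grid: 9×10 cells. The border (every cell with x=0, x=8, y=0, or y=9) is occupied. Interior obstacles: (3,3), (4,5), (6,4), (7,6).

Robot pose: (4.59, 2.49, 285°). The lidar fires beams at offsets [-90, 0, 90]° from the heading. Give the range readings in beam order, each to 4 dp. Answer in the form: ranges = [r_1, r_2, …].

ranges = [3.7166, 1.5426, 3.5303]

beam 1: φ=-90°, α=195°
  direction (-0.9659, -0.2588); cell (4,2); t to first gridline: x 0.6108, y 1.8932 (then +1.0353 / +3.8637)
    (3,2) via x @ 0.6108
    (2,2) via x @ 1.6461
    (2,1) via y @ 1.8932
    (1,1) via x @ 2.6814
    (0,1) via x @ 3.7166  # hit
  → r_1 = 3.7166
beam 2: φ=0°, α=285°
  direction (0.2588, -0.9659); cell (4,2); t to first gridline: x 1.5841, y 0.5073 (then +3.8637 / +1.0353)
    (4,1) via y @ 0.5073
    (4,0) via y @ 1.5426  # hit
  → r_2 = 1.5426
beam 3: φ=90°, α=15°
  direction (0.9659, 0.2588); cell (4,2); t to first gridline: x 0.4245, y 1.9705 (then +1.0353 / +3.8637)
    (5,2) via x @ 0.4245
    (6,2) via x @ 1.4597
    (6,3) via y @ 1.9705
    (7,3) via x @ 2.4950
    (8,3) via x @ 3.5303  # hit
  → r_3 = 3.5303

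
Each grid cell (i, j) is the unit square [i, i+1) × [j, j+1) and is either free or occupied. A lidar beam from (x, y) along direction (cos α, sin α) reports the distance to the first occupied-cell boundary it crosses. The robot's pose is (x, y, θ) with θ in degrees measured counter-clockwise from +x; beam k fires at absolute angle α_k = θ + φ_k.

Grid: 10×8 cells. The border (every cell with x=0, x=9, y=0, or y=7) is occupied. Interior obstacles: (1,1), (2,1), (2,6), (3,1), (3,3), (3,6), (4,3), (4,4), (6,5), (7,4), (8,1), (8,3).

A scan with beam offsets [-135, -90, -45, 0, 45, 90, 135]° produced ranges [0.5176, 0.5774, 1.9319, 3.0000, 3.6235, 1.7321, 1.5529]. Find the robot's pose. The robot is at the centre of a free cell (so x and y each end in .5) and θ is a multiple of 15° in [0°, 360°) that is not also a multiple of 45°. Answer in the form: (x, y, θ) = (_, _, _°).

Candidates: 36 free-cell centres × 16 headings = 576 poses. Raycast each; keep the one whose scan matches to 4 dp.
  (6.5, 4.5, 30°): beam 1 = 3.6235 ≠ 0.5176 ✗
  (7.5, 6.5, 210°): beam 4 = 1.0000 ≠ 3.0000 ✗
  (6.5, 1.5, 330°): beam 1 = 1.9319 ≠ 0.5176 ✗
  (5.5, 6.5, 105°): beam 1 = 1.0000 ≠ 0.5176 ✗
  …
  (5.5, 1.5, 30°): r_1=0.5176, r_2=0.5774, r_3=1.9319, r_4=3.0000, r_5=3.6235, r_6=1.7321, r_7=1.5529 — all match ✓
Only this pose fits every beam.

(x, y, θ) = (5.5, 1.5, 30°)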